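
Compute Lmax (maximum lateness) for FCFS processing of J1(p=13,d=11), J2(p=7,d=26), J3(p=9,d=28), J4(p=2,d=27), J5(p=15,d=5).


Lateness per job (L = C - d):
  J1: C=13, d=11, L=2
  J2: C=20, d=26, L=-6
  J3: C=29, d=28, L=1
  J4: C=31, d=27, L=4
  J5: C=46, d=5, L=41
Lmax = max(2, -6, 1, 4, 41)
= 41


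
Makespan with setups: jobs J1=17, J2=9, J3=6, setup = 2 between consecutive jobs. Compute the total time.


Makespan = Σ processing + (n-1) × setup
= (17 + 9 + 6) + (3-1)×2
= 32 + 4
= 36 time units


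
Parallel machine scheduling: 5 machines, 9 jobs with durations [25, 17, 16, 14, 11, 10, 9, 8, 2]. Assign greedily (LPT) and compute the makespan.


Jobs (LPT sorted): [25, 17, 16, 14, 11, 10, 9, 8, 2]
Machines: 5
  J=25 → Machine 1 (load: 0+25=25)
  J=17 → Machine 2 (load: 0+17=17)
  J=16 → Machine 3 (load: 0+16=16)
  J=14 → Machine 4 (load: 0+14=14)
  J=11 → Machine 5 (load: 0+11=11)
  J=10 → Machine 5 (load: 11+10=21)
  J=9 → Machine 4 (load: 14+9=23)
  J=8 → Machine 3 (load: 16+8=24)
  J=2 → Machine 2 (load: 17+2=19)
Machine loads: [25, 19, 24, 23, 21]
Makespan = max = 25 time units


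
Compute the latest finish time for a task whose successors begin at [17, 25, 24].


LF = min of all successor start times
Successors start at: [17, 25, 24]
LF = min(17, 25, 24)
= 17


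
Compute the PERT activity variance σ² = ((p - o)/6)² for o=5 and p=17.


σ² = ((p - o) / 6)² = (p - o)² / 36
= (17 - 5)² / 36
= 12² / 36
= 144 / 36
= 4.0000


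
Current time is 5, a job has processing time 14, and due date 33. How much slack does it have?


Slack = due - current_time - processing
= 33 - 5 - 14
= 14


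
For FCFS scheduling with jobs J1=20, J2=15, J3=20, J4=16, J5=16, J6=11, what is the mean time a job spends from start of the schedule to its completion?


Completion times:
  J1: completes at 20
  J2: completes at 35
  J3: completes at 55
  J4: completes at 71
  J5: completes at 87
  J6: completes at 98
Sum = 366
Average = 366/6
= 61.00


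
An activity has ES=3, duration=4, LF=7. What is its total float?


EF = ES + duration = 3 + 4 = 7
LS = LF - duration = 7 - 4 = 3
Total Float = LF - EF = 7 - 7
(or LS - ES = 3 - 3)
= 0


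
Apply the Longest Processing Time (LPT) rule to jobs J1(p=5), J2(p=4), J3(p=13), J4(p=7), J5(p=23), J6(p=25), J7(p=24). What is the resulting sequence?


LPT: sort by longest processing time first
  J6: p=25
  J7: p=24
  J5: p=23
  J3: p=13
  J4: p=7
  J1: p=5
  J2: p=4
Order: J6 → J7 → J5 → J3 → J4 → J1 → J2


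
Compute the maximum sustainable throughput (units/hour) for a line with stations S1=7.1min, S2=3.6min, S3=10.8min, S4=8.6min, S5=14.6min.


Bottleneck = longest station time
Station times: [7.1, 3.6, 10.8, 8.6, 14.6]
Max = 14.6 min
Rate = 60 / 14.6
= 4.11 units/hour (bottleneck: 14.6min)


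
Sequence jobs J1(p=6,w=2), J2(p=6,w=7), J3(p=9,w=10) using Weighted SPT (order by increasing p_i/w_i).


WSPT (Smith's rule): sort by p/w ascending
  J2: p/w = 6/7 = 0.857
  J3: p/w = 9/10 = 0.900
  J1: p/w = 6/2 = 3.000
Order: J2 → J3 → J1


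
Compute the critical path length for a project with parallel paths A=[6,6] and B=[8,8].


Path A: 6 + 6 = 12
Path B: 8 + 8 = 16
Critical path = longest = max(12, 16)
= 16 (Path B)


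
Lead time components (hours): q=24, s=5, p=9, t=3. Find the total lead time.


Lead time = queue + setup + processing + transit
= 24 + 5 + 9 + 3
= 41 hours


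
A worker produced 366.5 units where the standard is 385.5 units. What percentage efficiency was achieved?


Efficiency = (actual / standard) × 100
= (366.5 / 385.5) × 100
= 95.1%


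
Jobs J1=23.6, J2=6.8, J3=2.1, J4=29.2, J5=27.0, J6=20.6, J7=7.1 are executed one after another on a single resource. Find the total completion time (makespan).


Sequential makespan: sum all processing times
= 23.6 + 6.8 + 2.1 + 29.2 + 27.0 + 20.6 + 7.1
= 116.4 time units


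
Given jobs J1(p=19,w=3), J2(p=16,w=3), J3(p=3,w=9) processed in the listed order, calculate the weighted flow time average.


Completion times:
  J1: C=19, w×C=3×19=57
  J2: C=35, w×C=3×35=105
  J3: C=38, w×C=9×38=342
Sum w×C = 504
Sum w = 15
Weighted avg = 504/15
= 33.60


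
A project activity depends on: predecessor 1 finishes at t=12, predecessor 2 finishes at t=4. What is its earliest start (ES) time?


ES = max of all predecessor completion times
Predecessors: [12, 4]
ES = max(12, 4)
= 12


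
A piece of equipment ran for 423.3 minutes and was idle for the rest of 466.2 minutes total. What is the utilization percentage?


Utilization = busy / total × 100
= 423.3 / 466.2 × 100
= 90.8%


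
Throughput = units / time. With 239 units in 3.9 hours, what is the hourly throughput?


Throughput = units / time
= 239 / 3.9
= 61.3 units/hour


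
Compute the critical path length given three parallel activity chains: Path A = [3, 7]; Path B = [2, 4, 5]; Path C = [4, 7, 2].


Path A: 3 + 7 = 10
Path B: 2 + 4 + 5 = 11
Path C: 4 + 7 + 2 = 13
Critical path = longest = max(10, 11, 13)
= 13 (Path C)


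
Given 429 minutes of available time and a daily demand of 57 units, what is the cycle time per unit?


Cycle time = available time / demand
= 429 / 57
= 7.53 min/unit


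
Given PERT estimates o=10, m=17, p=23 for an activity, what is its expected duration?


te = (o + 4m + p) / 6
= (10 + 4×17 + 23) / 6
= (10 + 68 + 23) / 6
= 101 / 6
= 16.83


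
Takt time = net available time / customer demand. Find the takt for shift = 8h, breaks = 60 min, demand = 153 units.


Available = 8×60 - 60 = 420 min
Takt time = 420 / 153
= 2.75 min/unit


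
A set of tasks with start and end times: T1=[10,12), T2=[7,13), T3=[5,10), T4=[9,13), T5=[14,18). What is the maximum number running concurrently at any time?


Check each time point for overlaps:
  t=9: 3 tasks active (T2, T3, T4)
Max concurrent = 3


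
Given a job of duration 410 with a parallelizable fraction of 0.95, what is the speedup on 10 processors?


Amdahl's law: T_p = T × ((1-p) + p/N)
= 410 × ((1-0.95) + 0.95/10)
= 410 × (0.05 + 0.0950)
= 410 × 0.1450
= 59.45
Speedup = 410/59.45
= 6.90×


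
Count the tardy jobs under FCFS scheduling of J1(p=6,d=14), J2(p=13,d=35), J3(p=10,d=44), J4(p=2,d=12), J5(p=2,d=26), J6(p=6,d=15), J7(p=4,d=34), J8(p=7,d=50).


Completion vs due date:
  J1: C=6, d=14 → on time
  J2: C=19, d=35 → on time
  J3: C=29, d=44 → on time
  J4: C=31, d=12 → TARDY
  J5: C=33, d=26 → TARDY
  J6: C=39, d=15 → TARDY
  J7: C=43, d=34 → TARDY
  J8: C=50, d=50 → on time
Tardy jobs: J4, J5, J6, J7
Count = 4


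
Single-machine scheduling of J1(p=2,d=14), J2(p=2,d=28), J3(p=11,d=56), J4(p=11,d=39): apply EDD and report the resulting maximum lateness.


EDD order: J1 → J2 → J4 → J3
Completion and lateness:
  J1: C=2, d=14, L=2-14=-12
  J2: C=4, d=28, L=4-28=-24
  J4: C=15, d=39, L=15-39=-24
  J3: C=26, d=56, L=26-56=-30
Lmax = max(-12, -24, -24, -30)
= -12


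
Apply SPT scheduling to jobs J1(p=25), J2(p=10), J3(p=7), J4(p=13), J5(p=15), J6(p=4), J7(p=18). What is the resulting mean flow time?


SPT order: J6 → J3 → J2 → J4 → J5 → J7 → J1
Completion times:
  J6: C=4
  J3: C=11
  J2: C=21
  J4: C=34
  J5: C=49
  J7: C=67
  J1: C=92
Sum = 278, n = 7
Mean flow = 278/7
= 39.71


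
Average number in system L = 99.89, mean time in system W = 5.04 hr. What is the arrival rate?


Little's law: L = λW → λ = L / W
= 99.89 / 5.04
= 19.82 per hour


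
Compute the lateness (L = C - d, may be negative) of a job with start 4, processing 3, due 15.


Completion = 4 + 3 = 7
Lateness = C - d = 7 - 15
= -8


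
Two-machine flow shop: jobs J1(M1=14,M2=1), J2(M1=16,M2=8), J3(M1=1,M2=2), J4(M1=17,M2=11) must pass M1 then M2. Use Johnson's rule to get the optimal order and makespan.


Johnson's rule:
Group 1 (M1≤M2, sort by M1): ['J3']
Group 2 (M1>M2, sort desc M2): ['J4', 'J2', 'J1']
Sequence: J3 → J4 → J2 → J1
Makespan calculation:
  J3: M1 done=1, M2 done=3
  J4: M1 done=18, M2 done=29
  J2: M1 done=34, M2 done=42
  J1: M1 done=48, M2 done=49
= Sequence: J3 → J4 → J2 → J1, Makespan: 49


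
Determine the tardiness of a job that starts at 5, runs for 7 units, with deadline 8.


Completion = start + processing = 5 + 7 = 12
Tardiness = max(0, C - d) = max(0, 12 - 8)
= max(0, 4)
= 4


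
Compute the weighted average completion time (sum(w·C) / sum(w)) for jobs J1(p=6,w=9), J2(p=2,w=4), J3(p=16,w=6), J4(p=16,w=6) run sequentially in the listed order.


Completion times:
  J1: C=6, w×C=9×6=54
  J2: C=8, w×C=4×8=32
  J3: C=24, w×C=6×24=144
  J4: C=40, w×C=6×40=240
Sum w×C = 470
Sum w = 25
Weighted avg = 470/25
= 18.80


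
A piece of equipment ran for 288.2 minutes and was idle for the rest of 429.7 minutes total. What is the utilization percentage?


Utilization = busy / total × 100
= 288.2 / 429.7 × 100
= 67.1%


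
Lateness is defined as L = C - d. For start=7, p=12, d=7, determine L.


Completion = 7 + 12 = 19
Lateness = C - d = 19 - 7
= 12


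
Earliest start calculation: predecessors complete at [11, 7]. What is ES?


ES = max of all predecessor completion times
Predecessors: [11, 7]
ES = max(11, 7)
= 11


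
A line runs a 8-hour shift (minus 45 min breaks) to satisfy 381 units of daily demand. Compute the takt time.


Available = 8×60 - 45 = 435 min
Takt time = 435 / 381
= 1.14 min/unit


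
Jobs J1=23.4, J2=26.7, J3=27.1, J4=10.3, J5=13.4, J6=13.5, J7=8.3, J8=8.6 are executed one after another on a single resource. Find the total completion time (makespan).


Sequential makespan: sum all processing times
= 23.4 + 26.7 + 27.1 + 10.3 + 13.4 + 13.5 + 8.3 + 8.6
= 131.3 time units


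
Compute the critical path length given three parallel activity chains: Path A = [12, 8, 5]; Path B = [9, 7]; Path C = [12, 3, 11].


Path A: 12 + 8 + 5 = 25
Path B: 9 + 7 = 16
Path C: 12 + 3 + 11 = 26
Critical path = longest = max(25, 16, 26)
= 26 (Path C)


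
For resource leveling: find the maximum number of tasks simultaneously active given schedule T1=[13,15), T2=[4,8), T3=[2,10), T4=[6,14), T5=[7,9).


Check each time point for overlaps:
  t=7: 4 tasks active (T2, T3, T4, T5)
Max concurrent = 4


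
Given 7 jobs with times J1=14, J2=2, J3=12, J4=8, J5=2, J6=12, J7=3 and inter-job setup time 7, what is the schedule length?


Makespan = Σ processing + (n-1) × setup
= (14 + 2 + 12 + 8 + 2 + 12 + 3) + (7-1)×7
= 53 + 42
= 95 time units


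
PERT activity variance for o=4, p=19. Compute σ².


σ² = ((p - o) / 6)² = (p - o)² / 36
= (19 - 4)² / 36
= 15² / 36
= 225 / 36
= 6.2500


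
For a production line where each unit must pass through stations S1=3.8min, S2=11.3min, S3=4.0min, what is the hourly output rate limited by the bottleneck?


Bottleneck = longest station time
Station times: [3.8, 11.3, 4.0]
Max = 11.3 min
Rate = 60 / 11.3
= 5.31 units/hour (bottleneck: 11.3min)


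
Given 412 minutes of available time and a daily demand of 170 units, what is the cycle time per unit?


Cycle time = available time / demand
= 412 / 170
= 2.42 min/unit


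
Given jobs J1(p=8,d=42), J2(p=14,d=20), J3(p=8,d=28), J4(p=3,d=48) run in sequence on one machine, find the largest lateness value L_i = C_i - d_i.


Lateness per job (L = C - d):
  J1: C=8, d=42, L=-34
  J2: C=22, d=20, L=2
  J3: C=30, d=28, L=2
  J4: C=33, d=48, L=-15
Lmax = max(-34, 2, 2, -15)
= 2


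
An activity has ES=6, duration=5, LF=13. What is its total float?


EF = ES + duration = 6 + 5 = 11
LS = LF - duration = 13 - 5 = 8
Total Float = LF - EF = 13 - 11
(or LS - ES = 8 - 6)
= 2


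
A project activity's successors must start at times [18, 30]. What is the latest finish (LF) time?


LF = min of all successor start times
Successors start at: [18, 30]
LF = min(18, 30)
= 18


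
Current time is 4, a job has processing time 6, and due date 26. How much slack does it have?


Slack = due - current_time - processing
= 26 - 4 - 6
= 16


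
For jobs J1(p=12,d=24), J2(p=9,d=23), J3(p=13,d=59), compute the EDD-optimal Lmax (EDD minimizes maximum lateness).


EDD order: J2 → J1 → J3
Completion and lateness:
  J2: C=9, d=23, L=9-23=-14
  J1: C=21, d=24, L=21-24=-3
  J3: C=34, d=59, L=34-59=-25
Lmax = max(-14, -3, -25)
= -3


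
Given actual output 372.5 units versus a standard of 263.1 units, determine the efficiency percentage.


Efficiency = (actual / standard) × 100
= (372.5 / 263.1) × 100
= 141.6%


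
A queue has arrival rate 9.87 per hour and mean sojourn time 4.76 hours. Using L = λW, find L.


Little's law: L = λ × W
= 9.87 × 4.76
= 46.98


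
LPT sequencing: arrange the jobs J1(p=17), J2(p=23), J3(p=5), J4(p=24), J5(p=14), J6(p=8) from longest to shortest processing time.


LPT: sort by longest processing time first
  J4: p=24
  J2: p=23
  J1: p=17
  J5: p=14
  J6: p=8
  J3: p=5
Order: J4 → J2 → J1 → J5 → J6 → J3


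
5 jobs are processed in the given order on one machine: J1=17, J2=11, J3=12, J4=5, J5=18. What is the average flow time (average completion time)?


Completion times:
  J1: completes at 17
  J2: completes at 28
  J3: completes at 40
  J4: completes at 45
  J5: completes at 63
Sum = 193
Average = 193/5
= 38.60


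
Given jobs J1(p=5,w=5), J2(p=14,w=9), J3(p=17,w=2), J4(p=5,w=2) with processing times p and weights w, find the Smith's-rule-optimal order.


WSPT (Smith's rule): sort by p/w ascending
  J1: p/w = 5/5 = 1.000
  J2: p/w = 14/9 = 1.556
  J4: p/w = 5/2 = 2.500
  J3: p/w = 17/2 = 8.500
Order: J1 → J2 → J4 → J3


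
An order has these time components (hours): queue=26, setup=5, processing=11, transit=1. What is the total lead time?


Lead time = queue + setup + processing + transit
= 26 + 5 + 11 + 1
= 43 hours


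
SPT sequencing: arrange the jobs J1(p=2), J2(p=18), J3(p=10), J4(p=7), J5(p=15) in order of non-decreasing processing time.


SPT: sort by shortest processing time
  J1: p=2
  J4: p=7
  J3: p=10
  J5: p=15
  J2: p=18
Order: J1 → J4 → J3 → J5 → J2


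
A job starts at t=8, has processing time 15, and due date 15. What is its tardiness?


Completion = start + processing = 8 + 15 = 23
Tardiness = max(0, C - d) = max(0, 23 - 15)
= max(0, 8)
= 8


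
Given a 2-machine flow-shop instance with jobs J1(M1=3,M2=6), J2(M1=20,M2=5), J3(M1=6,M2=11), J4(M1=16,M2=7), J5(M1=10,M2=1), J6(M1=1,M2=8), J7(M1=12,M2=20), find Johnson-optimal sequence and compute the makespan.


Johnson's rule:
Group 1 (M1≤M2, sort by M1): ['J6', 'J1', 'J3', 'J7']
Group 2 (M1>M2, sort desc M2): ['J4', 'J2', 'J5']
Sequence: J6 → J1 → J3 → J7 → J4 → J2 → J5
Makespan calculation:
  J6: M1 done=1, M2 done=9
  J1: M1 done=4, M2 done=15
  J3: M1 done=10, M2 done=26
  J7: M1 done=22, M2 done=46
  J4: M1 done=38, M2 done=53
  J2: M1 done=58, M2 done=63
  J5: M1 done=68, M2 done=69
= Sequence: J6 → J1 → J3 → J7 → J4 → J2 → J5, Makespan: 69


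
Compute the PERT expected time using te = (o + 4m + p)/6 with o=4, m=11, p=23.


te = (o + 4m + p) / 6
= (4 + 4×11 + 23) / 6
= (4 + 44 + 23) / 6
= 71 / 6
= 11.83


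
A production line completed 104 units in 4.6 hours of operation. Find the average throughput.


Throughput = units / time
= 104 / 4.6
= 22.6 units/hour


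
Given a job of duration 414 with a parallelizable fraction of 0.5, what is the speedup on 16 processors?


Amdahl's law: T_p = T × ((1-p) + p/N)
= 414 × ((1-0.5) + 0.5/16)
= 414 × (0.50 + 0.0312)
= 414 × 0.5312
= 219.94
Speedup = 414/219.94
= 1.88×


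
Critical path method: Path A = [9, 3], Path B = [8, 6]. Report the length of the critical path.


Path A: 9 + 3 = 12
Path B: 8 + 6 = 14
Critical path = longest = max(12, 14)
= 14 (Path B)


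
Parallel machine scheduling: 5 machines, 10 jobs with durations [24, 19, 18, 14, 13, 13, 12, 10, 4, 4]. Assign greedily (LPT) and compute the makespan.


Jobs (LPT sorted): [24, 19, 18, 14, 13, 13, 12, 10, 4, 4]
Machines: 5
  J=24 → Machine 1 (load: 0+24=24)
  J=19 → Machine 2 (load: 0+19=19)
  J=18 → Machine 3 (load: 0+18=18)
  J=14 → Machine 4 (load: 0+14=14)
  J=13 → Machine 5 (load: 0+13=13)
  J=13 → Machine 5 (load: 13+13=26)
  J=12 → Machine 4 (load: 14+12=26)
  J=10 → Machine 3 (load: 18+10=28)
  J=4 → Machine 2 (load: 19+4=23)
  J=4 → Machine 2 (load: 23+4=27)
Machine loads: [24, 27, 28, 26, 26]
Makespan = max = 28 time units


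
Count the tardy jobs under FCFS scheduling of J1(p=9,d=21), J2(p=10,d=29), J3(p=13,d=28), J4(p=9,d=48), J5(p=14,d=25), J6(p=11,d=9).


Completion vs due date:
  J1: C=9, d=21 → on time
  J2: C=19, d=29 → on time
  J3: C=32, d=28 → TARDY
  J4: C=41, d=48 → on time
  J5: C=55, d=25 → TARDY
  J6: C=66, d=9 → TARDY
Tardy jobs: J3, J5, J6
Count = 3


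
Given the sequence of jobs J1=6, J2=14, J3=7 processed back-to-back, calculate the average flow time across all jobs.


Completion times:
  J1: completes at 6
  J2: completes at 20
  J3: completes at 27
Sum = 53
Average = 53/3
= 17.67


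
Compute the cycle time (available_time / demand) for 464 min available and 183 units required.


Cycle time = available time / demand
= 464 / 183
= 2.54 min/unit


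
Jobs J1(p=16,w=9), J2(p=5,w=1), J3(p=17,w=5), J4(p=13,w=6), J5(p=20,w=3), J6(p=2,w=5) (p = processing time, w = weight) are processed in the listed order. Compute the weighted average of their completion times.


Completion times:
  J1: C=16, w×C=9×16=144
  J2: C=21, w×C=1×21=21
  J3: C=38, w×C=5×38=190
  J4: C=51, w×C=6×51=306
  J5: C=71, w×C=3×71=213
  J6: C=73, w×C=5×73=365
Sum w×C = 1239
Sum w = 29
Weighted avg = 1239/29
= 42.72


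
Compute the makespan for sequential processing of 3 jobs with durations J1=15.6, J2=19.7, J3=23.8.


Sequential makespan: sum all processing times
= 15.6 + 19.7 + 23.8
= 59.1 time units


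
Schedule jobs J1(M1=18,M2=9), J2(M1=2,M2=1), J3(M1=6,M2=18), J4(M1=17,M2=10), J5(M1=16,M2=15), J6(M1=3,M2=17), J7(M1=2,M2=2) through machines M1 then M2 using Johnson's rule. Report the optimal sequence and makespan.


Johnson's rule:
Group 1 (M1≤M2, sort by M1): ['J7', 'J6', 'J3']
Group 2 (M1>M2, sort desc M2): ['J5', 'J4', 'J1', 'J2']
Sequence: J7 → J6 → J3 → J5 → J4 → J1 → J2
Makespan calculation:
  J7: M1 done=2, M2 done=4
  J6: M1 done=5, M2 done=22
  J3: M1 done=11, M2 done=40
  J5: M1 done=27, M2 done=55
  J4: M1 done=44, M2 done=65
  J1: M1 done=62, M2 done=74
  J2: M1 done=64, M2 done=75
= Sequence: J7 → J6 → J3 → J5 → J4 → J1 → J2, Makespan: 75


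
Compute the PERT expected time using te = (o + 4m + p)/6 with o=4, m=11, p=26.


te = (o + 4m + p) / 6
= (4 + 4×11 + 26) / 6
= (4 + 44 + 26) / 6
= 74 / 6
= 12.33


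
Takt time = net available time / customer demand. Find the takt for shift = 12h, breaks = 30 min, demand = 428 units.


Available = 12×60 - 30 = 690 min
Takt time = 690 / 428
= 1.61 min/unit


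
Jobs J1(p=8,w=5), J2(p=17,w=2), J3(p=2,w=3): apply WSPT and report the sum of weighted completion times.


WSPT order (by p/w): J3 → J1 → J2
  J3: C=2, w·C=3×2=6
  J1: C=10, w·C=5×10=50
  J2: C=27, w·C=2×27=54
Σ w·C = 110
= 110


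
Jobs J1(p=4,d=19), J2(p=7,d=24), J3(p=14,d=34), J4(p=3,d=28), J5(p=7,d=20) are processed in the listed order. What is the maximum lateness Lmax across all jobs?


Lateness per job (L = C - d):
  J1: C=4, d=19, L=-15
  J2: C=11, d=24, L=-13
  J3: C=25, d=34, L=-9
  J4: C=28, d=28, L=0
  J5: C=35, d=20, L=15
Lmax = max(-15, -13, -9, 0, 15)
= 15


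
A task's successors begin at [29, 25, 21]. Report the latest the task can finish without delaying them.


LF = min of all successor start times
Successors start at: [29, 25, 21]
LF = min(29, 25, 21)
= 21


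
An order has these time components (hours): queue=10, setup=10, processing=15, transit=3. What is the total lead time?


Lead time = queue + setup + processing + transit
= 10 + 10 + 15 + 3
= 38 hours


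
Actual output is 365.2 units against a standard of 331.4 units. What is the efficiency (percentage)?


Efficiency = (actual / standard) × 100
= (365.2 / 331.4) × 100
= 110.2%


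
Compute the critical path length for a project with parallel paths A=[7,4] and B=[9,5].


Path A: 7 + 4 = 11
Path B: 9 + 5 = 14
Critical path = longest = max(11, 14)
= 14 (Path B)


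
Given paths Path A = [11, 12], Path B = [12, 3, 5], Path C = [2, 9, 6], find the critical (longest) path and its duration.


Path A: 11 + 12 = 23
Path B: 12 + 3 + 5 = 20
Path C: 2 + 9 + 6 = 17
Critical path = longest = max(23, 20, 17)
= 23 (Path A)


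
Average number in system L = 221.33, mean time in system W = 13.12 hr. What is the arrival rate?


Little's law: L = λW → λ = L / W
= 221.33 / 13.12
= 16.87 per hour


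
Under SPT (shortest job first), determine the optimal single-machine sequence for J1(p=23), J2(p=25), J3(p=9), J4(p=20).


SPT: sort by shortest processing time
  J3: p=9
  J4: p=20
  J1: p=23
  J2: p=25
Order: J3 → J4 → J1 → J2


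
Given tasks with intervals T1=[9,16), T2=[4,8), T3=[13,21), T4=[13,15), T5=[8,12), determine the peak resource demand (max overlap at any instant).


Check each time point for overlaps:
  t=13: 3 tasks active (T1, T3, T4)
Max concurrent = 3


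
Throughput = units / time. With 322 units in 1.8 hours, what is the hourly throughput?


Throughput = units / time
= 322 / 1.8
= 178.9 units/hour


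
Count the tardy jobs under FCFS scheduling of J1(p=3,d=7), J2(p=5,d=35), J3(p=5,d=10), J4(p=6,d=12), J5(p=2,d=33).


Completion vs due date:
  J1: C=3, d=7 → on time
  J2: C=8, d=35 → on time
  J3: C=13, d=10 → TARDY
  J4: C=19, d=12 → TARDY
  J5: C=21, d=33 → on time
Tardy jobs: J3, J4
Count = 2


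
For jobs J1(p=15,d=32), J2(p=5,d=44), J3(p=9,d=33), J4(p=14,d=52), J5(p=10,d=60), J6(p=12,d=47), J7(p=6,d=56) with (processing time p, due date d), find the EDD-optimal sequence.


EDD: sort by earliest due date
  J1: d=32, p=15
  J3: d=33, p=9
  J2: d=44, p=5
  J6: d=47, p=12
  J4: d=52, p=14
  J7: d=56, p=6
  J5: d=60, p=10
Order: J1 → J3 → J2 → J6 → J4 → J7 → J5


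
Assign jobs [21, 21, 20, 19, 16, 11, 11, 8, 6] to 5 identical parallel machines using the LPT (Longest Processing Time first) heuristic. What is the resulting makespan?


Jobs (LPT sorted): [21, 21, 20, 19, 16, 11, 11, 8, 6]
Machines: 5
  J=21 → Machine 1 (load: 0+21=21)
  J=21 → Machine 2 (load: 0+21=21)
  J=20 → Machine 3 (load: 0+20=20)
  J=19 → Machine 4 (load: 0+19=19)
  J=16 → Machine 5 (load: 0+16=16)
  J=11 → Machine 5 (load: 16+11=27)
  J=11 → Machine 4 (load: 19+11=30)
  J=8 → Machine 3 (load: 20+8=28)
  J=6 → Machine 1 (load: 21+6=27)
Machine loads: [27, 21, 28, 30, 27]
Makespan = max = 30 time units


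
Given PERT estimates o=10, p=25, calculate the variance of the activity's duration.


σ² = ((p - o) / 6)² = (p - o)² / 36
= (25 - 10)² / 36
= 15² / 36
= 225 / 36
= 6.2500


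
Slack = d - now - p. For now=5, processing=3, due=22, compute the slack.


Slack = due - current_time - processing
= 22 - 5 - 3
= 14


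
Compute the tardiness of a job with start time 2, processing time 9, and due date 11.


Completion = start + processing = 2 + 9 = 11
Tardiness = max(0, C - d) = max(0, 11 - 11)
= max(0, 0)
= 0


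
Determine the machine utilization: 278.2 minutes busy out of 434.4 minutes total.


Utilization = busy / total × 100
= 278.2 / 434.4 × 100
= 64.0%


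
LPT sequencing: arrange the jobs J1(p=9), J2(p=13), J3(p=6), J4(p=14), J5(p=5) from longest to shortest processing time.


LPT: sort by longest processing time first
  J4: p=14
  J2: p=13
  J1: p=9
  J3: p=6
  J5: p=5
Order: J4 → J2 → J1 → J3 → J5


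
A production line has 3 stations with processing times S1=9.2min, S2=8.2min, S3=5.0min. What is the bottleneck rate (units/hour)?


Bottleneck = longest station time
Station times: [9.2, 8.2, 5.0]
Max = 9.2 min
Rate = 60 / 9.2
= 6.52 units/hour (bottleneck: 9.2min)


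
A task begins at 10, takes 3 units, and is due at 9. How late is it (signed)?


Completion = 10 + 3 = 13
Lateness = C - d = 13 - 9
= 4


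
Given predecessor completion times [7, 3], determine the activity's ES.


ES = max of all predecessor completion times
Predecessors: [7, 3]
ES = max(7, 3)
= 7


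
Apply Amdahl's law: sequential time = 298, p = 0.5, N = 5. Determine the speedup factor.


Amdahl's law: T_p = T × ((1-p) + p/N)
= 298 × ((1-0.5) + 0.5/5)
= 298 × (0.50 + 0.1000)
= 298 × 0.6000
= 178.80
Speedup = 298/178.80
= 1.67×


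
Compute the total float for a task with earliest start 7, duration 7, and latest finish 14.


EF = ES + duration = 7 + 7 = 14
LS = LF - duration = 14 - 7 = 7
Total Float = LF - EF = 14 - 14
(or LS - ES = 7 - 7)
= 0


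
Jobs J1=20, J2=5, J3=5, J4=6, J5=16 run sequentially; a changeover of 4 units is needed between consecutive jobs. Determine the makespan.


Makespan = Σ processing + (n-1) × setup
= (20 + 5 + 5 + 6 + 16) + (5-1)×4
= 52 + 16
= 68 time units


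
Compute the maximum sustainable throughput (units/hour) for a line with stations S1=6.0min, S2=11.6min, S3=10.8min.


Bottleneck = longest station time
Station times: [6.0, 11.6, 10.8]
Max = 11.6 min
Rate = 60 / 11.6
= 5.17 units/hour (bottleneck: 11.6min)


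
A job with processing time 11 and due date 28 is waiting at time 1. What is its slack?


Slack = due - current_time - processing
= 28 - 1 - 11
= 16


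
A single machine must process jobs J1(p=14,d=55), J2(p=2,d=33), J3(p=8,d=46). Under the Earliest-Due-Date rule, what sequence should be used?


EDD: sort by earliest due date
  J2: d=33, p=2
  J3: d=46, p=8
  J1: d=55, p=14
Order: J2 → J3 → J1


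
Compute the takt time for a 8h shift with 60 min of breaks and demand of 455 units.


Available = 8×60 - 60 = 420 min
Takt time = 420 / 455
= 0.92 min/unit


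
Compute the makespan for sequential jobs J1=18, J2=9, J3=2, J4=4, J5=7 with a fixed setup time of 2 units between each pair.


Makespan = Σ processing + (n-1) × setup
= (18 + 9 + 2 + 4 + 7) + (5-1)×2
= 40 + 8
= 48 time units


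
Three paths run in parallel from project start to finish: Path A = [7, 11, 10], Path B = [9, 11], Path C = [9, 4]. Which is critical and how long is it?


Path A: 7 + 11 + 10 = 28
Path B: 9 + 11 = 20
Path C: 9 + 4 = 13
Critical path = longest = max(28, 20, 13)
= 28 (Path A)


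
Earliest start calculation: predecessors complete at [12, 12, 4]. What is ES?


ES = max of all predecessor completion times
Predecessors: [12, 12, 4]
ES = max(12, 12, 4)
= 12


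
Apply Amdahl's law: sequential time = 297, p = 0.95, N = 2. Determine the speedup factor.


Amdahl's law: T_p = T × ((1-p) + p/N)
= 297 × ((1-0.95) + 0.95/2)
= 297 × (0.05 + 0.4750)
= 297 × 0.5250
= 155.93
Speedup = 297/155.93
= 1.90×


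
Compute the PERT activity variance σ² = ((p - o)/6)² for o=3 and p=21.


σ² = ((p - o) / 6)² = (p - o)² / 36
= (21 - 3)² / 36
= 18² / 36
= 324 / 36
= 9.0000


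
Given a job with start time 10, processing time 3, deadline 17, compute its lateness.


Completion = 10 + 3 = 13
Lateness = C - d = 13 - 17
= -4


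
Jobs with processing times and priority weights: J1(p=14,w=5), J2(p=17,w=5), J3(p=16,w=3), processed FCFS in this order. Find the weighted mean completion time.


Completion times:
  J1: C=14, w×C=5×14=70
  J2: C=31, w×C=5×31=155
  J3: C=47, w×C=3×47=141
Sum w×C = 366
Sum w = 13
Weighted avg = 366/13
= 28.15


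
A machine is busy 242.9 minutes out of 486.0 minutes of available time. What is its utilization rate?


Utilization = busy / total × 100
= 242.9 / 486.0 × 100
= 50.0%


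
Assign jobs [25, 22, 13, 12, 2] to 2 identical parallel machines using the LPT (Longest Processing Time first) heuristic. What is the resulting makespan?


Jobs (LPT sorted): [25, 22, 13, 12, 2]
Machines: 2
  J=25 → Machine 1 (load: 0+25=25)
  J=22 → Machine 2 (load: 0+22=22)
  J=13 → Machine 2 (load: 22+13=35)
  J=12 → Machine 1 (load: 25+12=37)
  J=2 → Machine 2 (load: 35+2=37)
Machine loads: [37, 37]
Makespan = max = 37 time units


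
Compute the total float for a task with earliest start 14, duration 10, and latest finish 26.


EF = ES + duration = 14 + 10 = 24
LS = LF - duration = 26 - 10 = 16
Total Float = LF - EF = 26 - 24
(or LS - ES = 16 - 14)
= 2


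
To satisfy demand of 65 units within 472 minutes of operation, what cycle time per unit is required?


Cycle time = available time / demand
= 472 / 65
= 7.26 min/unit


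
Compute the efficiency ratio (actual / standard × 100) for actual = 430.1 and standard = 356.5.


Efficiency = (actual / standard) × 100
= (430.1 / 356.5) × 100
= 120.6%


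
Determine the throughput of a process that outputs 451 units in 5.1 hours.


Throughput = units / time
= 451 / 5.1
= 88.4 units/hour


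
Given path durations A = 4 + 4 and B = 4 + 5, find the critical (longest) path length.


Path A: 4 + 4 = 8
Path B: 4 + 5 = 9
Critical path = longest = max(8, 9)
= 9 (Path B)


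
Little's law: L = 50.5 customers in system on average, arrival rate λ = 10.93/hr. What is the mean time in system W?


Little's law: L = λW → W = L / λ
= 50.5 / 10.93
= 4.62 hours


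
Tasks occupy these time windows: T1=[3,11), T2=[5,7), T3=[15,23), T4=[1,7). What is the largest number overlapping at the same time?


Check each time point for overlaps:
  t=5: 3 tasks active (T1, T2, T4)
Max concurrent = 3


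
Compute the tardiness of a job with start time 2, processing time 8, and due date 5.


Completion = start + processing = 2 + 8 = 10
Tardiness = max(0, C - d) = max(0, 10 - 5)
= max(0, 5)
= 5


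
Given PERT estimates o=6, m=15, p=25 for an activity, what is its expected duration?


te = (o + 4m + p) / 6
= (6 + 4×15 + 25) / 6
= (6 + 60 + 25) / 6
= 91 / 6
= 15.17


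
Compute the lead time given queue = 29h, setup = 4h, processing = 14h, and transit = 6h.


Lead time = queue + setup + processing + transit
= 29 + 4 + 14 + 6
= 53 hours


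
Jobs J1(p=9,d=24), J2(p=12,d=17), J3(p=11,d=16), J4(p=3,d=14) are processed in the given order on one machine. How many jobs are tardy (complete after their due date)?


Completion vs due date:
  J1: C=9, d=24 → on time
  J2: C=21, d=17 → TARDY
  J3: C=32, d=16 → TARDY
  J4: C=35, d=14 → TARDY
Tardy jobs: J2, J3, J4
Count = 3


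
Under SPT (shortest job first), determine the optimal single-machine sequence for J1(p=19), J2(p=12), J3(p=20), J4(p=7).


SPT: sort by shortest processing time
  J4: p=7
  J2: p=12
  J1: p=19
  J3: p=20
Order: J4 → J2 → J1 → J3


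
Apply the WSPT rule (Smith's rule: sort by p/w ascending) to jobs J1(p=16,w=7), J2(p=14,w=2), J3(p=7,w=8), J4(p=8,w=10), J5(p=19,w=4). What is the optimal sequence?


WSPT (Smith's rule): sort by p/w ascending
  J4: p/w = 8/10 = 0.800
  J3: p/w = 7/8 = 0.875
  J1: p/w = 16/7 = 2.286
  J5: p/w = 19/4 = 4.750
  J2: p/w = 14/2 = 7.000
Order: J4 → J3 → J1 → J5 → J2


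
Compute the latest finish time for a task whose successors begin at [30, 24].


LF = min of all successor start times
Successors start at: [30, 24]
LF = min(30, 24)
= 24


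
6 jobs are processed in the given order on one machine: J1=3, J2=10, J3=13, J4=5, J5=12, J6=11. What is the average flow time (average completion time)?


Completion times:
  J1: completes at 3
  J2: completes at 13
  J3: completes at 26
  J4: completes at 31
  J5: completes at 43
  J6: completes at 54
Sum = 170
Average = 170/6
= 28.33


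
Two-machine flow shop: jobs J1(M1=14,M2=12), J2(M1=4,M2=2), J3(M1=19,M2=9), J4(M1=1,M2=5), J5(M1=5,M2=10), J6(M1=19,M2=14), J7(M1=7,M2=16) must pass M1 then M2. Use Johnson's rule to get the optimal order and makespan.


Johnson's rule:
Group 1 (M1≤M2, sort by M1): ['J4', 'J5', 'J7']
Group 2 (M1>M2, sort desc M2): ['J6', 'J1', 'J3', 'J2']
Sequence: J4 → J5 → J7 → J6 → J1 → J3 → J2
Makespan calculation:
  J4: M1 done=1, M2 done=6
  J5: M1 done=6, M2 done=16
  J7: M1 done=13, M2 done=32
  J6: M1 done=32, M2 done=46
  J1: M1 done=46, M2 done=58
  J3: M1 done=65, M2 done=74
  J2: M1 done=69, M2 done=76
= Sequence: J4 → J5 → J7 → J6 → J1 → J3 → J2, Makespan: 76


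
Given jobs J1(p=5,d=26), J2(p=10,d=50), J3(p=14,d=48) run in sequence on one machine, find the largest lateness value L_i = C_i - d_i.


Lateness per job (L = C - d):
  J1: C=5, d=26, L=-21
  J2: C=15, d=50, L=-35
  J3: C=29, d=48, L=-19
Lmax = max(-21, -35, -19)
= -19


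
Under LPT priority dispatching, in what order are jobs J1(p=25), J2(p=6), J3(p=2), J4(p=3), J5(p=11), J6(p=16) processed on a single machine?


LPT: sort by longest processing time first
  J1: p=25
  J6: p=16
  J5: p=11
  J2: p=6
  J4: p=3
  J3: p=2
Order: J1 → J6 → J5 → J2 → J4 → J3


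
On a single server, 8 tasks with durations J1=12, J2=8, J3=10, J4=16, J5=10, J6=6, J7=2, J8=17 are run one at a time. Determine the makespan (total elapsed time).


Sequential makespan: sum all processing times
= 12 + 8 + 10 + 16 + 10 + 6 + 2 + 17
= 81 time units


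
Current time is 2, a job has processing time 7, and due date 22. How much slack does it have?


Slack = due - current_time - processing
= 22 - 2 - 7
= 13


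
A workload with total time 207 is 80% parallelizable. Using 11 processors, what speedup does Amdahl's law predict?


Amdahl's law: T_p = T × ((1-p) + p/N)
= 207 × ((1-0.8) + 0.8/11)
= 207 × (0.20 + 0.0727)
= 207 × 0.2727
= 56.45
Speedup = 207/56.45
= 3.67×


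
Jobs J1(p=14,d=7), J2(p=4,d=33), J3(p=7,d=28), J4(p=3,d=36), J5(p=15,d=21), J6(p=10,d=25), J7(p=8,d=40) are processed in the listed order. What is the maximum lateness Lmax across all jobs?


Lateness per job (L = C - d):
  J1: C=14, d=7, L=7
  J2: C=18, d=33, L=-15
  J3: C=25, d=28, L=-3
  J4: C=28, d=36, L=-8
  J5: C=43, d=21, L=22
  J6: C=53, d=25, L=28
  J7: C=61, d=40, L=21
Lmax = max(7, -15, -3, -8, 22, 28, 21)
= 28


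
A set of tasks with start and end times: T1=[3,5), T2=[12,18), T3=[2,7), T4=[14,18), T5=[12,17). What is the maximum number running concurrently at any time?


Check each time point for overlaps:
  t=14: 3 tasks active (T2, T4, T5)
Max concurrent = 3


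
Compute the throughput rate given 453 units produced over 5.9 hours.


Throughput = units / time
= 453 / 5.9
= 76.8 units/hour


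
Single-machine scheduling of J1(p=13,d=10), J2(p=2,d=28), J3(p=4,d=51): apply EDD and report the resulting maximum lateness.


EDD order: J1 → J2 → J3
Completion and lateness:
  J1: C=13, d=10, L=13-10=3
  J2: C=15, d=28, L=15-28=-13
  J3: C=19, d=51, L=19-51=-32
Lmax = max(3, -13, -32)
= 3


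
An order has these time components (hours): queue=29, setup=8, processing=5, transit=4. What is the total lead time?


Lead time = queue + setup + processing + transit
= 29 + 8 + 5 + 4
= 46 hours


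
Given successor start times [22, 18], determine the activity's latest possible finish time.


LF = min of all successor start times
Successors start at: [22, 18]
LF = min(22, 18)
= 18


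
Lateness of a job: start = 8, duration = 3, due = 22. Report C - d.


Completion = 8 + 3 = 11
Lateness = C - d = 11 - 22
= -11


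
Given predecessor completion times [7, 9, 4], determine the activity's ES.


ES = max of all predecessor completion times
Predecessors: [7, 9, 4]
ES = max(7, 9, 4)
= 9


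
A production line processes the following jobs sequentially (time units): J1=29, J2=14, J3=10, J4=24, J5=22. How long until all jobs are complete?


Sequential makespan: sum all processing times
= 29 + 14 + 10 + 24 + 22
= 99 time units


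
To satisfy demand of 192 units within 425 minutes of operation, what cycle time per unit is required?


Cycle time = available time / demand
= 425 / 192
= 2.21 min/unit


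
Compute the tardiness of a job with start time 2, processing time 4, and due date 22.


Completion = start + processing = 2 + 4 = 6
Tardiness = max(0, C - d) = max(0, 6 - 22)
= max(0, -16)
= 0


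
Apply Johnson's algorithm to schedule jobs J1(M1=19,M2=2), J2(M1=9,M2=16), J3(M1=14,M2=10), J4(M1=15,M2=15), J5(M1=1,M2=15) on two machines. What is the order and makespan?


Johnson's rule:
Group 1 (M1≤M2, sort by M1): ['J5', 'J2', 'J4']
Group 2 (M1>M2, sort desc M2): ['J3', 'J1']
Sequence: J5 → J2 → J4 → J3 → J1
Makespan calculation:
  J5: M1 done=1, M2 done=16
  J2: M1 done=10, M2 done=32
  J4: M1 done=25, M2 done=47
  J3: M1 done=39, M2 done=57
  J1: M1 done=58, M2 done=60
= Sequence: J5 → J2 → J4 → J3 → J1, Makespan: 60


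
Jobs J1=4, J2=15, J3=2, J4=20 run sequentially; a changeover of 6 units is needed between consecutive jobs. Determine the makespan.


Makespan = Σ processing + (n-1) × setup
= (4 + 15 + 2 + 20) + (4-1)×6
= 41 + 18
= 59 time units


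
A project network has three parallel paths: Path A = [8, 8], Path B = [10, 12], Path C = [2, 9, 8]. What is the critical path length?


Path A: 8 + 8 = 16
Path B: 10 + 12 = 22
Path C: 2 + 9 + 8 = 19
Critical path = longest = max(16, 22, 19)
= 22 (Path B)


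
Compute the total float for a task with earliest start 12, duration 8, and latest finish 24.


EF = ES + duration = 12 + 8 = 20
LS = LF - duration = 24 - 8 = 16
Total Float = LF - EF = 24 - 20
(or LS - ES = 16 - 12)
= 4


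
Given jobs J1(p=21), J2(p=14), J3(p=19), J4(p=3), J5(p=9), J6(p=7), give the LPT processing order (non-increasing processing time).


LPT: sort by longest processing time first
  J1: p=21
  J3: p=19
  J2: p=14
  J5: p=9
  J6: p=7
  J4: p=3
Order: J1 → J3 → J2 → J5 → J6 → J4


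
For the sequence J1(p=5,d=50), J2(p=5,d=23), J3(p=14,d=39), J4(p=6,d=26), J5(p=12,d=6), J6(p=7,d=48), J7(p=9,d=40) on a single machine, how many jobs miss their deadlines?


Completion vs due date:
  J1: C=5, d=50 → on time
  J2: C=10, d=23 → on time
  J3: C=24, d=39 → on time
  J4: C=30, d=26 → TARDY
  J5: C=42, d=6 → TARDY
  J6: C=49, d=48 → TARDY
  J7: C=58, d=40 → TARDY
Tardy jobs: J4, J5, J6, J7
Count = 4


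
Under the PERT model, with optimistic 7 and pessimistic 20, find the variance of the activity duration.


σ² = ((p - o) / 6)² = (p - o)² / 36
= (20 - 7)² / 36
= 13² / 36
= 169 / 36
= 4.6944


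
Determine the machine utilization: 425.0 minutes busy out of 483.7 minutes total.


Utilization = busy / total × 100
= 425.0 / 483.7 × 100
= 87.9%


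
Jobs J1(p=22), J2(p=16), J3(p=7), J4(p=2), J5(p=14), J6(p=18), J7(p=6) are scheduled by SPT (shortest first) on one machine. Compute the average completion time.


SPT order: J4 → J7 → J3 → J5 → J2 → J6 → J1
Completion times:
  J4: C=2
  J7: C=8
  J3: C=15
  J5: C=29
  J2: C=45
  J6: C=63
  J1: C=85
Sum = 247, n = 7
Mean flow = 247/7
= 35.29


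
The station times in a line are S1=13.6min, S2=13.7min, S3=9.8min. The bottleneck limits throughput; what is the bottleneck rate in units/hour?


Bottleneck = longest station time
Station times: [13.6, 13.7, 9.8]
Max = 13.7 min
Rate = 60 / 13.7
= 4.38 units/hour (bottleneck: 13.7min)


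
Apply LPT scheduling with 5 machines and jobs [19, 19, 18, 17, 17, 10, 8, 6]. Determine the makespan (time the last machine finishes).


Jobs (LPT sorted): [19, 19, 18, 17, 17, 10, 8, 6]
Machines: 5
  J=19 → Machine 1 (load: 0+19=19)
  J=19 → Machine 2 (load: 0+19=19)
  J=18 → Machine 3 (load: 0+18=18)
  J=17 → Machine 4 (load: 0+17=17)
  J=17 → Machine 5 (load: 0+17=17)
  J=10 → Machine 4 (load: 17+10=27)
  J=8 → Machine 5 (load: 17+8=25)
  J=6 → Machine 3 (load: 18+6=24)
Machine loads: [19, 19, 24, 27, 25]
Makespan = max = 27 time units


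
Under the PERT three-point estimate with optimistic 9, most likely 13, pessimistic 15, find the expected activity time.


te = (o + 4m + p) / 6
= (9 + 4×13 + 15) / 6
= (9 + 52 + 15) / 6
= 76 / 6
= 12.67
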